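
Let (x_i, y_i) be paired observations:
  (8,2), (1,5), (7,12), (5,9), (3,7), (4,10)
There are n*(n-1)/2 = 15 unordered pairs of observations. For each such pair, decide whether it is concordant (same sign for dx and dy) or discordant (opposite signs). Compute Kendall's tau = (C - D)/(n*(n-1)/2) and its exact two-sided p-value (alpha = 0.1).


Step 1: Enumerate the 15 unordered pairs (i,j) with i<j and classify each by sign(x_j-x_i) * sign(y_j-y_i).
  (1,2):dx=-7,dy=+3->D; (1,3):dx=-1,dy=+10->D; (1,4):dx=-3,dy=+7->D; (1,5):dx=-5,dy=+5->D
  (1,6):dx=-4,dy=+8->D; (2,3):dx=+6,dy=+7->C; (2,4):dx=+4,dy=+4->C; (2,5):dx=+2,dy=+2->C
  (2,6):dx=+3,dy=+5->C; (3,4):dx=-2,dy=-3->C; (3,5):dx=-4,dy=-5->C; (3,6):dx=-3,dy=-2->C
  (4,5):dx=-2,dy=-2->C; (4,6):dx=-1,dy=+1->D; (5,6):dx=+1,dy=+3->C
Step 2: C = 9, D = 6, total pairs = 15.
Step 3: tau = (C - D)/(n(n-1)/2) = (9 - 6)/15 = 0.200000.
Step 4: Exact two-sided p-value (enumerate n! = 720 permutations of y under H0): p = 0.719444.
Step 5: alpha = 0.1. fail to reject H0.

tau_b = 0.2000 (C=9, D=6), p = 0.719444, fail to reject H0.


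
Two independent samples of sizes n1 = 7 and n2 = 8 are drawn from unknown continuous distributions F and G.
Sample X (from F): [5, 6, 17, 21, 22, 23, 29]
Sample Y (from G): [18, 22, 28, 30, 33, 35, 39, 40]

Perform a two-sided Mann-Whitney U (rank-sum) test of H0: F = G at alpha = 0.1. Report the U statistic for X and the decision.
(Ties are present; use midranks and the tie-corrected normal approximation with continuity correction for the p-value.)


Step 1: Combine and sort all 15 observations; assign midranks.
sorted (value, group): (5,X), (6,X), (17,X), (18,Y), (21,X), (22,X), (22,Y), (23,X), (28,Y), (29,X), (30,Y), (33,Y), (35,Y), (39,Y), (40,Y)
ranks: 5->1, 6->2, 17->3, 18->4, 21->5, 22->6.5, 22->6.5, 23->8, 28->9, 29->10, 30->11, 33->12, 35->13, 39->14, 40->15
Step 2: Rank sum for X: R1 = 1 + 2 + 3 + 5 + 6.5 + 8 + 10 = 35.5.
Step 3: U_X = R1 - n1(n1+1)/2 = 35.5 - 7*8/2 = 35.5 - 28 = 7.5.
       U_Y = n1*n2 - U_X = 56 - 7.5 = 48.5.
Step 4: Ties are present, so use the tie-corrected normal approximation (with continuity correction) for the p-value.
Step 5: p-value = 0.020524; compare to alpha = 0.1. reject H0.

U_X = 7.5, p = 0.020524, reject H0 at alpha = 0.1.


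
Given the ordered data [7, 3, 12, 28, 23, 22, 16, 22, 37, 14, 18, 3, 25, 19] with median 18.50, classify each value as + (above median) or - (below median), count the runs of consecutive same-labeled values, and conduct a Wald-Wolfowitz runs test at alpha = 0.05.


Step 1: Compute median = 18.50; label A = above, B = below.
Labels in order: BBBAAABAABBBAA  (n_A = 7, n_B = 7)
Step 2: Count runs R = 6.
Step 3: Under H0 (random ordering), E[R] = 2*n_A*n_B/(n_A+n_B) + 1 = 2*7*7/14 + 1 = 8.0000.
        Var[R] = 2*n_A*n_B*(2*n_A*n_B - n_A - n_B) / ((n_A+n_B)^2 * (n_A+n_B-1)) = 8232/2548 = 3.2308.
        SD[R] = 1.7974.
Step 4: Continuity-corrected z = (R + 0.5 - E[R]) / SD[R] = (6 + 0.5 - 8.0000) / 1.7974 = -0.8345.
Step 5: Two-sided p-value via normal approximation = 2*(1 - Phi(|z|)) = 0.403986.
Step 6: alpha = 0.05. fail to reject H0.

R = 6, z = -0.8345, p = 0.403986, fail to reject H0.


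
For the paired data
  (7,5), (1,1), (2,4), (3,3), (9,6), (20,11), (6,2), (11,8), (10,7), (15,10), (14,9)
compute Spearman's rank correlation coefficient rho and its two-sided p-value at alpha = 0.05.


Step 1: Rank x and y separately (midranks; no ties here).
rank(x): 7->5, 1->1, 2->2, 3->3, 9->6, 20->11, 6->4, 11->8, 10->7, 15->10, 14->9
rank(y): 5->5, 1->1, 4->4, 3->3, 6->6, 11->11, 2->2, 8->8, 7->7, 10->10, 9->9
Step 2: d_i = R_x(i) - R_y(i); compute d_i^2.
  (5-5)^2=0, (1-1)^2=0, (2-4)^2=4, (3-3)^2=0, (6-6)^2=0, (11-11)^2=0, (4-2)^2=4, (8-8)^2=0, (7-7)^2=0, (10-10)^2=0, (9-9)^2=0
sum(d^2) = 8.
Step 3: rho = 1 - 6*8 / (11*(11^2 - 1)) = 1 - 48/1320 = 0.963636.
Step 4: Under H0, t = rho * sqrt((n-2)/(1-rho^2)) = 10.8186 ~ t(9).
Step 5: Two-sided p-value from the t-distribution with 9 df = 0.000002.
Step 6: alpha = 0.05. reject H0.

rho = 0.9636, p = 0.000002, reject H0 at alpha = 0.05.


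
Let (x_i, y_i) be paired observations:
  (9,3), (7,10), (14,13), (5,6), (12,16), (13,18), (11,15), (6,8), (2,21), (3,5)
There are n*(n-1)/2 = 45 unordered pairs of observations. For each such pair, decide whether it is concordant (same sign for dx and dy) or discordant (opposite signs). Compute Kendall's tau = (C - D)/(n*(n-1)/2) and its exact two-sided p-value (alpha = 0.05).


Step 1: Enumerate the 45 unordered pairs (i,j) with i<j and classify each by sign(x_j-x_i) * sign(y_j-y_i).
  (1,2):dx=-2,dy=+7->D; (1,3):dx=+5,dy=+10->C; (1,4):dx=-4,dy=+3->D; (1,5):dx=+3,dy=+13->C
  (1,6):dx=+4,dy=+15->C; (1,7):dx=+2,dy=+12->C; (1,8):dx=-3,dy=+5->D; (1,9):dx=-7,dy=+18->D
  (1,10):dx=-6,dy=+2->D; (2,3):dx=+7,dy=+3->C; (2,4):dx=-2,dy=-4->C; (2,5):dx=+5,dy=+6->C
  (2,6):dx=+6,dy=+8->C; (2,7):dx=+4,dy=+5->C; (2,8):dx=-1,dy=-2->C; (2,9):dx=-5,dy=+11->D
  (2,10):dx=-4,dy=-5->C; (3,4):dx=-9,dy=-7->C; (3,5):dx=-2,dy=+3->D; (3,6):dx=-1,dy=+5->D
  (3,7):dx=-3,dy=+2->D; (3,8):dx=-8,dy=-5->C; (3,9):dx=-12,dy=+8->D; (3,10):dx=-11,dy=-8->C
  (4,5):dx=+7,dy=+10->C; (4,6):dx=+8,dy=+12->C; (4,7):dx=+6,dy=+9->C; (4,8):dx=+1,dy=+2->C
  (4,9):dx=-3,dy=+15->D; (4,10):dx=-2,dy=-1->C; (5,6):dx=+1,dy=+2->C; (5,7):dx=-1,dy=-1->C
  (5,8):dx=-6,dy=-8->C; (5,9):dx=-10,dy=+5->D; (5,10):dx=-9,dy=-11->C; (6,7):dx=-2,dy=-3->C
  (6,8):dx=-7,dy=-10->C; (6,9):dx=-11,dy=+3->D; (6,10):dx=-10,dy=-13->C; (7,8):dx=-5,dy=-7->C
  (7,9):dx=-9,dy=+6->D; (7,10):dx=-8,dy=-10->C; (8,9):dx=-4,dy=+13->D; (8,10):dx=-3,dy=-3->C
  (9,10):dx=+1,dy=-16->D
Step 2: C = 29, D = 16, total pairs = 45.
Step 3: tau = (C - D)/(n(n-1)/2) = (29 - 16)/45 = 0.288889.
Step 4: Exact two-sided p-value (enumerate n! = 3628800 permutations of y under H0): p = 0.291248.
Step 5: alpha = 0.05. fail to reject H0.

tau_b = 0.2889 (C=29, D=16), p = 0.291248, fail to reject H0.


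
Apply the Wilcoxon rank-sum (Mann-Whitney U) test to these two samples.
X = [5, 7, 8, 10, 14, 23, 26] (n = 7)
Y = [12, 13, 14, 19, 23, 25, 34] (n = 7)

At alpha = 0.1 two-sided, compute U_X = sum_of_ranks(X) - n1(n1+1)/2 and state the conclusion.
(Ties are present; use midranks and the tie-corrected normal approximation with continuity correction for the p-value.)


Step 1: Combine and sort all 14 observations; assign midranks.
sorted (value, group): (5,X), (7,X), (8,X), (10,X), (12,Y), (13,Y), (14,X), (14,Y), (19,Y), (23,X), (23,Y), (25,Y), (26,X), (34,Y)
ranks: 5->1, 7->2, 8->3, 10->4, 12->5, 13->6, 14->7.5, 14->7.5, 19->9, 23->10.5, 23->10.5, 25->12, 26->13, 34->14
Step 2: Rank sum for X: R1 = 1 + 2 + 3 + 4 + 7.5 + 10.5 + 13 = 41.
Step 3: U_X = R1 - n1(n1+1)/2 = 41 - 7*8/2 = 41 - 28 = 13.
       U_Y = n1*n2 - U_X = 49 - 13 = 36.
Step 4: Ties are present, so use the tie-corrected normal approximation (with continuity correction) for the p-value.
Step 5: p-value = 0.158945; compare to alpha = 0.1. fail to reject H0.

U_X = 13, p = 0.158945, fail to reject H0 at alpha = 0.1.


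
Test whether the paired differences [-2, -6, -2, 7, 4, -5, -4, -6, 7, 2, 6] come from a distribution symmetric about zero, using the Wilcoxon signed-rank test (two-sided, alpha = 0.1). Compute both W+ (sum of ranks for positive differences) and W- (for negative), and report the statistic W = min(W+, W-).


Step 1: Drop any zero differences (none here) and take |d_i|.
|d| = [2, 6, 2, 7, 4, 5, 4, 6, 7, 2, 6]
Step 2: Midrank |d_i| (ties get averaged ranks).
ranks: |2|->2, |6|->8, |2|->2, |7|->10.5, |4|->4.5, |5|->6, |4|->4.5, |6|->8, |7|->10.5, |2|->2, |6|->8
Step 3: Attach original signs; sum ranks with positive sign and with negative sign.
W+ = 10.5 + 4.5 + 10.5 + 2 + 8 = 35.5
W- = 2 + 8 + 2 + 6 + 4.5 + 8 = 30.5
(Check: W+ + W- = 66 should equal n(n+1)/2 = 66.)
Step 4: Test statistic W = min(W+, W-) = 30.5.
Step 5: Ties in |d|, so use the tie-corrected normal approximation.
        E[W] = n(n+1)/4 = 11*12/4 = 33.
        Tie groups: |d|=2 (t=3), |d|=4 (t=2), |d|=6 (t=3), |d|=7 (t=2); sum(t^3 - t) = 60.
        Var[W] = n(n+1)(2n+1)/24 - sum(t^3-t)/48 = 3036/24 - 60/48 = 125.25.
        z = (W - E[W]) / sqrt(Var[W]) = (30.5 - 33) / 11.1915 = -0.2234.
        Two-sided p = 2*Phi(z) = 0.823237.
Step 6: alpha = 0.1. fail to reject H0.

W+ = 35.5, W- = 30.5, W = min = 30.5, p = 0.823237, fail to reject H0.


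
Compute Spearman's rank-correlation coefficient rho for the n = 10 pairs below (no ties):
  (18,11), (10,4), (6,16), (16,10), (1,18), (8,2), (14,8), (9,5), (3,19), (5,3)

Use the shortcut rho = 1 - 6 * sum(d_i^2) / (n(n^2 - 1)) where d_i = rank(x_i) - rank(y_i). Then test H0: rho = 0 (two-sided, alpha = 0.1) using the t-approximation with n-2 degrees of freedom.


Step 1: Rank x and y separately (midranks; no ties here).
rank(x): 18->10, 10->7, 6->4, 16->9, 1->1, 8->5, 14->8, 9->6, 3->2, 5->3
rank(y): 11->7, 4->3, 16->8, 10->6, 18->9, 2->1, 8->5, 5->4, 19->10, 3->2
Step 2: d_i = R_x(i) - R_y(i); compute d_i^2.
  (10-7)^2=9, (7-3)^2=16, (4-8)^2=16, (9-6)^2=9, (1-9)^2=64, (5-1)^2=16, (8-5)^2=9, (6-4)^2=4, (2-10)^2=64, (3-2)^2=1
sum(d^2) = 208.
Step 3: rho = 1 - 6*208 / (10*(10^2 - 1)) = 1 - 1248/990 = -0.260606.
Step 4: Under H0, t = rho * sqrt((n-2)/(1-rho^2)) = -0.7635 ~ t(8).
Step 5: Two-sided p-value from the t-distribution with 8 df = 0.467089.
Step 6: alpha = 0.1. fail to reject H0.

rho = -0.2606, p = 0.467089, fail to reject H0 at alpha = 0.1.


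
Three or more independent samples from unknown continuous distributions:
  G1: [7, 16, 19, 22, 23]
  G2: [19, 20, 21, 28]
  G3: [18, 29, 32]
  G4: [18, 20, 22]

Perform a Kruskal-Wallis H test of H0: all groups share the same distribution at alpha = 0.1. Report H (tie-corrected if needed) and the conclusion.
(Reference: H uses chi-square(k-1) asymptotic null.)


Step 1: Combine all N = 15 observations and assign midranks.
sorted (value, group, rank): (7,G1,1), (16,G1,2), (18,G3,3.5), (18,G4,3.5), (19,G1,5.5), (19,G2,5.5), (20,G2,7.5), (20,G4,7.5), (21,G2,9), (22,G1,10.5), (22,G4,10.5), (23,G1,12), (28,G2,13), (29,G3,14), (32,G3,15)
Step 2: Sum ranks within each group.
R_1 = 31 (n_1 = 5)
R_2 = 35 (n_2 = 4)
R_3 = 32.5 (n_3 = 3)
R_4 = 21.5 (n_4 = 3)
Step 3: H = 12/(N(N+1)) * sum(R_i^2/n_i) - 3(N+1)
     = 12/(15*16) * (31^2/5 + 35^2/4 + 32.5^2/3 + 21.5^2/3) - 3*16
     = 0.050000 * 1004.62 - 48
     = 2.230833.
Step 4: Ties present; correction factor C = 1 - 24/(15^3 - 15) = 0.992857. Corrected H = 2.230833 / 0.992857 = 2.246882.
Step 5: Under H0, H ~ chi^2(3); p-value = 0.522773.
Step 6: alpha = 0.1. fail to reject H0.

H = 2.2469, df = 3, p = 0.522773, fail to reject H0.


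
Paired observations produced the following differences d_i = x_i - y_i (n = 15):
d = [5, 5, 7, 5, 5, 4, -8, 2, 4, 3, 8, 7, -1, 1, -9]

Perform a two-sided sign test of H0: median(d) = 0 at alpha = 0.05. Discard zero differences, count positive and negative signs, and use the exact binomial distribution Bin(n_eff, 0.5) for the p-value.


Step 1: Discard zero differences. Original n = 15; n_eff = number of nonzero differences = 15.
Nonzero differences (with sign): +5, +5, +7, +5, +5, +4, -8, +2, +4, +3, +8, +7, -1, +1, -9
Step 2: Count signs: positive = 12, negative = 3.
Step 3: Under H0: P(positive) = 0.5, so the number of positives S ~ Bin(15, 0.5).
Step 4: Two-sided exact p-value = sum of Bin(15,0.5) probabilities at or below the observed probability = 0.035156.
Step 5: alpha = 0.05. reject H0.

n_eff = 15, pos = 12, neg = 3, p = 0.035156, reject H0.


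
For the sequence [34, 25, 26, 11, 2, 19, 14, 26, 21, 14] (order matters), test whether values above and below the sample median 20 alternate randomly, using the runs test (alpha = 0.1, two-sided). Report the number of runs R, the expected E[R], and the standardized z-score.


Step 1: Compute median = 20; label A = above, B = below.
Labels in order: AAABBBBAAB  (n_A = 5, n_B = 5)
Step 2: Count runs R = 4.
Step 3: Under H0 (random ordering), E[R] = 2*n_A*n_B/(n_A+n_B) + 1 = 2*5*5/10 + 1 = 6.0000.
        Var[R] = 2*n_A*n_B*(2*n_A*n_B - n_A - n_B) / ((n_A+n_B)^2 * (n_A+n_B-1)) = 2000/900 = 2.2222.
        SD[R] = 1.4907.
Step 4: Continuity-corrected z = (R + 0.5 - E[R]) / SD[R] = (4 + 0.5 - 6.0000) / 1.4907 = -1.0062.
Step 5: Two-sided p-value via normal approximation = 2*(1 - Phi(|z|)) = 0.314305.
Step 6: alpha = 0.1. fail to reject H0.

R = 4, z = -1.0062, p = 0.314305, fail to reject H0.


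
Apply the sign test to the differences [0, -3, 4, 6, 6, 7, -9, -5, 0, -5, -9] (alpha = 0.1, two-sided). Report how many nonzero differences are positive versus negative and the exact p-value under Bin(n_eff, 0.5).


Step 1: Discard zero differences. Original n = 11; n_eff = number of nonzero differences = 9.
Nonzero differences (with sign): -3, +4, +6, +6, +7, -9, -5, -5, -9
Step 2: Count signs: positive = 4, negative = 5.
Step 3: Under H0: P(positive) = 0.5, so the number of positives S ~ Bin(9, 0.5).
Step 4: Two-sided exact p-value = sum of Bin(9,0.5) probabilities at or below the observed probability = 1.000000.
Step 5: alpha = 0.1. fail to reject H0.

n_eff = 9, pos = 4, neg = 5, p = 1.000000, fail to reject H0.


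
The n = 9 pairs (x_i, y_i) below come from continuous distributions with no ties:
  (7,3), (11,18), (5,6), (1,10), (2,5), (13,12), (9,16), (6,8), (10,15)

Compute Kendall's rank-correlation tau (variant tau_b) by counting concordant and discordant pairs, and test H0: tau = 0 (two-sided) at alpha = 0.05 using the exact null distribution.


Step 1: Enumerate the 36 unordered pairs (i,j) with i<j and classify each by sign(x_j-x_i) * sign(y_j-y_i).
  (1,2):dx=+4,dy=+15->C; (1,3):dx=-2,dy=+3->D; (1,4):dx=-6,dy=+7->D; (1,5):dx=-5,dy=+2->D
  (1,6):dx=+6,dy=+9->C; (1,7):dx=+2,dy=+13->C; (1,8):dx=-1,dy=+5->D; (1,9):dx=+3,dy=+12->C
  (2,3):dx=-6,dy=-12->C; (2,4):dx=-10,dy=-8->C; (2,5):dx=-9,dy=-13->C; (2,6):dx=+2,dy=-6->D
  (2,7):dx=-2,dy=-2->C; (2,8):dx=-5,dy=-10->C; (2,9):dx=-1,dy=-3->C; (3,4):dx=-4,dy=+4->D
  (3,5):dx=-3,dy=-1->C; (3,6):dx=+8,dy=+6->C; (3,7):dx=+4,dy=+10->C; (3,8):dx=+1,dy=+2->C
  (3,9):dx=+5,dy=+9->C; (4,5):dx=+1,dy=-5->D; (4,6):dx=+12,dy=+2->C; (4,7):dx=+8,dy=+6->C
  (4,8):dx=+5,dy=-2->D; (4,9):dx=+9,dy=+5->C; (5,6):dx=+11,dy=+7->C; (5,7):dx=+7,dy=+11->C
  (5,8):dx=+4,dy=+3->C; (5,9):dx=+8,dy=+10->C; (6,7):dx=-4,dy=+4->D; (6,8):dx=-7,dy=-4->C
  (6,9):dx=-3,dy=+3->D; (7,8):dx=-3,dy=-8->C; (7,9):dx=+1,dy=-1->D; (8,9):dx=+4,dy=+7->C
Step 2: C = 25, D = 11, total pairs = 36.
Step 3: tau = (C - D)/(n(n-1)/2) = (25 - 11)/36 = 0.388889.
Step 4: Exact two-sided p-value (enumerate n! = 362880 permutations of y under H0): p = 0.180181.
Step 5: alpha = 0.05. fail to reject H0.

tau_b = 0.3889 (C=25, D=11), p = 0.180181, fail to reject H0.


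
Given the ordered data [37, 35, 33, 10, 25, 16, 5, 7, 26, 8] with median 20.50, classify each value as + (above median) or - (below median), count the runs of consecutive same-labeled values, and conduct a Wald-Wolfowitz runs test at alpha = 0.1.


Step 1: Compute median = 20.50; label A = above, B = below.
Labels in order: AAABABBBAB  (n_A = 5, n_B = 5)
Step 2: Count runs R = 6.
Step 3: Under H0 (random ordering), E[R] = 2*n_A*n_B/(n_A+n_B) + 1 = 2*5*5/10 + 1 = 6.0000.
        Var[R] = 2*n_A*n_B*(2*n_A*n_B - n_A - n_B) / ((n_A+n_B)^2 * (n_A+n_B-1)) = 2000/900 = 2.2222.
        SD[R] = 1.4907.
Step 4: R = E[R], so z = 0 with no continuity correction.
Step 5: Two-sided p-value via normal approximation = 2*(1 - Phi(|z|)) = 1.000000.
Step 6: alpha = 0.1. fail to reject H0.

R = 6, z = 0.0000, p = 1.000000, fail to reject H0.


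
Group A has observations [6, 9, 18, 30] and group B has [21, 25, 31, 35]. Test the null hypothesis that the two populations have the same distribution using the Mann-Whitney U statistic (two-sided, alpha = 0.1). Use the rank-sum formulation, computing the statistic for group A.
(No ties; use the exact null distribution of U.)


Step 1: Combine and sort all 8 observations; assign midranks.
sorted (value, group): (6,X), (9,X), (18,X), (21,Y), (25,Y), (30,X), (31,Y), (35,Y)
ranks: 6->1, 9->2, 18->3, 21->4, 25->5, 30->6, 31->7, 35->8
Step 2: Rank sum for X: R1 = 1 + 2 + 3 + 6 = 12.
Step 3: U_X = R1 - n1(n1+1)/2 = 12 - 4*5/2 = 12 - 10 = 2.
       U_Y = n1*n2 - U_X = 16 - 2 = 14.
Step 4: No ties, so the exact null distribution of U (based on enumerating the C(8,4) = 70 equally likely rank assignments) gives the two-sided p-value.
Step 5: p-value = 0.114286; compare to alpha = 0.1. fail to reject H0.

U_X = 2, p = 0.114286, fail to reject H0 at alpha = 0.1.


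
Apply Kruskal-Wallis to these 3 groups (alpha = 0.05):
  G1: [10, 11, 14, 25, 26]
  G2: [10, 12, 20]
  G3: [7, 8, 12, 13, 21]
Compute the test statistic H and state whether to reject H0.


Step 1: Combine all N = 13 observations and assign midranks.
sorted (value, group, rank): (7,G3,1), (8,G3,2), (10,G1,3.5), (10,G2,3.5), (11,G1,5), (12,G2,6.5), (12,G3,6.5), (13,G3,8), (14,G1,9), (20,G2,10), (21,G3,11), (25,G1,12), (26,G1,13)
Step 2: Sum ranks within each group.
R_1 = 42.5 (n_1 = 5)
R_2 = 20 (n_2 = 3)
R_3 = 28.5 (n_3 = 5)
Step 3: H = 12/(N(N+1)) * sum(R_i^2/n_i) - 3(N+1)
     = 12/(13*14) * (42.5^2/5 + 20^2/3 + 28.5^2/5) - 3*14
     = 0.065934 * 657.033 - 42
     = 1.320879.
Step 4: Ties present; correction factor C = 1 - 12/(13^3 - 13) = 0.994505. Corrected H = 1.320879 / 0.994505 = 1.328177.
Step 5: Under H0, H ~ chi^2(2); p-value = 0.514743.
Step 6: alpha = 0.05. fail to reject H0.

H = 1.3282, df = 2, p = 0.514743, fail to reject H0.


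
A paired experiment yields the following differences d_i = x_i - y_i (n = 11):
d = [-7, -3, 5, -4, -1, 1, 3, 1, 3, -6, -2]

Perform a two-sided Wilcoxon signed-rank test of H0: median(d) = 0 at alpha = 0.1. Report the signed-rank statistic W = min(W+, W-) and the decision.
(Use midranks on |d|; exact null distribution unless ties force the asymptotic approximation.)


Step 1: Drop any zero differences (none here) and take |d_i|.
|d| = [7, 3, 5, 4, 1, 1, 3, 1, 3, 6, 2]
Step 2: Midrank |d_i| (ties get averaged ranks).
ranks: |7|->11, |3|->6, |5|->9, |4|->8, |1|->2, |1|->2, |3|->6, |1|->2, |3|->6, |6|->10, |2|->4
Step 3: Attach original signs; sum ranks with positive sign and with negative sign.
W+ = 9 + 2 + 6 + 2 + 6 = 25
W- = 11 + 6 + 8 + 2 + 10 + 4 = 41
(Check: W+ + W- = 66 should equal n(n+1)/2 = 66.)
Step 4: Test statistic W = min(W+, W-) = 25.
Step 5: Ties in |d|, so use the tie-corrected normal approximation.
        E[W] = n(n+1)/4 = 11*12/4 = 33.
        Tie groups: |d|=1 (t=3), |d|=3 (t=3); sum(t^3 - t) = 48.
        Var[W] = n(n+1)(2n+1)/24 - sum(t^3-t)/48 = 3036/24 - 48/48 = 125.5.
        z = (W - E[W]) / sqrt(Var[W]) = (25 - 33) / 11.2027 = -0.7141.
        Two-sided p = 2*Phi(z) = 0.475156.
Step 6: alpha = 0.1. fail to reject H0.

W+ = 25, W- = 41, W = min = 25, p = 0.475156, fail to reject H0.


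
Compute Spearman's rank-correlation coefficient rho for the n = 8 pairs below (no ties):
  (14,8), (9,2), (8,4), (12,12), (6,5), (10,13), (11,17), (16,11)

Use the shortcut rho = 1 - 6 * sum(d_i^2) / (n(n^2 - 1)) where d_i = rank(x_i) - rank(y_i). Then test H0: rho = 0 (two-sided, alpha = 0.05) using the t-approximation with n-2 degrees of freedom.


Step 1: Rank x and y separately (midranks; no ties here).
rank(x): 14->7, 9->3, 8->2, 12->6, 6->1, 10->4, 11->5, 16->8
rank(y): 8->4, 2->1, 4->2, 12->6, 5->3, 13->7, 17->8, 11->5
Step 2: d_i = R_x(i) - R_y(i); compute d_i^2.
  (7-4)^2=9, (3-1)^2=4, (2-2)^2=0, (6-6)^2=0, (1-3)^2=4, (4-7)^2=9, (5-8)^2=9, (8-5)^2=9
sum(d^2) = 44.
Step 3: rho = 1 - 6*44 / (8*(8^2 - 1)) = 1 - 264/504 = 0.476190.
Step 4: Under H0, t = rho * sqrt((n-2)/(1-rho^2)) = 1.3265 ~ t(6).
Step 5: Two-sided p-value from the t-distribution with 6 df = 0.232936.
Step 6: alpha = 0.05. fail to reject H0.

rho = 0.4762, p = 0.232936, fail to reject H0 at alpha = 0.05.


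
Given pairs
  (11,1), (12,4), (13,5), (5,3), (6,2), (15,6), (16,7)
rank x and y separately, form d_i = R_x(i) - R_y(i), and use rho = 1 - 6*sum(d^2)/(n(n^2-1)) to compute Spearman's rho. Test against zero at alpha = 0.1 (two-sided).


Step 1: Rank x and y separately (midranks; no ties here).
rank(x): 11->3, 12->4, 13->5, 5->1, 6->2, 15->6, 16->7
rank(y): 1->1, 4->4, 5->5, 3->3, 2->2, 6->6, 7->7
Step 2: d_i = R_x(i) - R_y(i); compute d_i^2.
  (3-1)^2=4, (4-4)^2=0, (5-5)^2=0, (1-3)^2=4, (2-2)^2=0, (6-6)^2=0, (7-7)^2=0
sum(d^2) = 8.
Step 3: rho = 1 - 6*8 / (7*(7^2 - 1)) = 1 - 48/336 = 0.857143.
Step 4: Under H0, t = rho * sqrt((n-2)/(1-rho^2)) = 3.7210 ~ t(5).
Step 5: Two-sided p-value from the t-distribution with 5 df = 0.013697.
Step 6: alpha = 0.1. reject H0.

rho = 0.8571, p = 0.013697, reject H0 at alpha = 0.1.


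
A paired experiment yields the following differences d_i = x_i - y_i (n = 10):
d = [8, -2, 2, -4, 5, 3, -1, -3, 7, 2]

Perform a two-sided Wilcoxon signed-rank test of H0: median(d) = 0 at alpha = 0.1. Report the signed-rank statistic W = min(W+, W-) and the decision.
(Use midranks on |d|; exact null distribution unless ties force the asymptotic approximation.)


Step 1: Drop any zero differences (none here) and take |d_i|.
|d| = [8, 2, 2, 4, 5, 3, 1, 3, 7, 2]
Step 2: Midrank |d_i| (ties get averaged ranks).
ranks: |8|->10, |2|->3, |2|->3, |4|->7, |5|->8, |3|->5.5, |1|->1, |3|->5.5, |7|->9, |2|->3
Step 3: Attach original signs; sum ranks with positive sign and with negative sign.
W+ = 10 + 3 + 8 + 5.5 + 9 + 3 = 38.5
W- = 3 + 7 + 1 + 5.5 = 16.5
(Check: W+ + W- = 55 should equal n(n+1)/2 = 55.)
Step 4: Test statistic W = min(W+, W-) = 16.5.
Step 5: Ties in |d|, so use the tie-corrected normal approximation.
        E[W] = n(n+1)/4 = 10*11/4 = 27.5.
        Tie groups: |d|=2 (t=3), |d|=3 (t=2); sum(t^3 - t) = 30.
        Var[W] = n(n+1)(2n+1)/24 - sum(t^3-t)/48 = 2310/24 - 30/48 = 95.625.
        z = (W - E[W]) / sqrt(Var[W]) = (16.5 - 27.5) / 9.7788 = -1.1249.
        Two-sided p = 2*Phi(z) = 0.260639.
Step 6: alpha = 0.1. fail to reject H0.

W+ = 38.5, W- = 16.5, W = min = 16.5, p = 0.260639, fail to reject H0.


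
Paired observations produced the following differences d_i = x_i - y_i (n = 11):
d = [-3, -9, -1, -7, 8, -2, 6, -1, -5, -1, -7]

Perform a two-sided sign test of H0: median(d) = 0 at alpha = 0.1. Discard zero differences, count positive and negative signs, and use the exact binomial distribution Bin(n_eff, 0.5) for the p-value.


Step 1: Discard zero differences. Original n = 11; n_eff = number of nonzero differences = 11.
Nonzero differences (with sign): -3, -9, -1, -7, +8, -2, +6, -1, -5, -1, -7
Step 2: Count signs: positive = 2, negative = 9.
Step 3: Under H0: P(positive) = 0.5, so the number of positives S ~ Bin(11, 0.5).
Step 4: Two-sided exact p-value = sum of Bin(11,0.5) probabilities at or below the observed probability = 0.065430.
Step 5: alpha = 0.1. reject H0.

n_eff = 11, pos = 2, neg = 9, p = 0.065430, reject H0.


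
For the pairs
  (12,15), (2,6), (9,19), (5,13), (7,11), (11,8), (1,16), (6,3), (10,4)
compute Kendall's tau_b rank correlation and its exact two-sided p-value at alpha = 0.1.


Step 1: Enumerate the 36 unordered pairs (i,j) with i<j and classify each by sign(x_j-x_i) * sign(y_j-y_i).
  (1,2):dx=-10,dy=-9->C; (1,3):dx=-3,dy=+4->D; (1,4):dx=-7,dy=-2->C; (1,5):dx=-5,dy=-4->C
  (1,6):dx=-1,dy=-7->C; (1,7):dx=-11,dy=+1->D; (1,8):dx=-6,dy=-12->C; (1,9):dx=-2,dy=-11->C
  (2,3):dx=+7,dy=+13->C; (2,4):dx=+3,dy=+7->C; (2,5):dx=+5,dy=+5->C; (2,6):dx=+9,dy=+2->C
  (2,7):dx=-1,dy=+10->D; (2,8):dx=+4,dy=-3->D; (2,9):dx=+8,dy=-2->D; (3,4):dx=-4,dy=-6->C
  (3,5):dx=-2,dy=-8->C; (3,6):dx=+2,dy=-11->D; (3,7):dx=-8,dy=-3->C; (3,8):dx=-3,dy=-16->C
  (3,9):dx=+1,dy=-15->D; (4,5):dx=+2,dy=-2->D; (4,6):dx=+6,dy=-5->D; (4,7):dx=-4,dy=+3->D
  (4,8):dx=+1,dy=-10->D; (4,9):dx=+5,dy=-9->D; (5,6):dx=+4,dy=-3->D; (5,7):dx=-6,dy=+5->D
  (5,8):dx=-1,dy=-8->C; (5,9):dx=+3,dy=-7->D; (6,7):dx=-10,dy=+8->D; (6,8):dx=-5,dy=-5->C
  (6,9):dx=-1,dy=-4->C; (7,8):dx=+5,dy=-13->D; (7,9):dx=+9,dy=-12->D; (8,9):dx=+4,dy=+1->C
Step 2: C = 18, D = 18, total pairs = 36.
Step 3: tau = (C - D)/(n(n-1)/2) = (18 - 18)/36 = 0.000000.
Step 4: Exact two-sided p-value (enumerate n! = 362880 permutations of y under H0): p = 1.000000.
Step 5: alpha = 0.1. fail to reject H0.

tau_b = 0.0000 (C=18, D=18), p = 1.000000, fail to reject H0.


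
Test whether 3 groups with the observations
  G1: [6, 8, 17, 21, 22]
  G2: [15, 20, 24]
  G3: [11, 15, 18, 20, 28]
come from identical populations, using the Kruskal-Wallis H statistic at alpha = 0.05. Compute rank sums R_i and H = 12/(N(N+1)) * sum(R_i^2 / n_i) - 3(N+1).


Step 1: Combine all N = 13 observations and assign midranks.
sorted (value, group, rank): (6,G1,1), (8,G1,2), (11,G3,3), (15,G2,4.5), (15,G3,4.5), (17,G1,6), (18,G3,7), (20,G2,8.5), (20,G3,8.5), (21,G1,10), (22,G1,11), (24,G2,12), (28,G3,13)
Step 2: Sum ranks within each group.
R_1 = 30 (n_1 = 5)
R_2 = 25 (n_2 = 3)
R_3 = 36 (n_3 = 5)
Step 3: H = 12/(N(N+1)) * sum(R_i^2/n_i) - 3(N+1)
     = 12/(13*14) * (30^2/5 + 25^2/3 + 36^2/5) - 3*14
     = 0.065934 * 647.533 - 42
     = 0.694505.
Step 4: Ties present; correction factor C = 1 - 12/(13^3 - 13) = 0.994505. Corrected H = 0.694505 / 0.994505 = 0.698343.
Step 5: Under H0, H ~ chi^2(2); p-value = 0.705272.
Step 6: alpha = 0.05. fail to reject H0.

H = 0.6983, df = 2, p = 0.705272, fail to reject H0.


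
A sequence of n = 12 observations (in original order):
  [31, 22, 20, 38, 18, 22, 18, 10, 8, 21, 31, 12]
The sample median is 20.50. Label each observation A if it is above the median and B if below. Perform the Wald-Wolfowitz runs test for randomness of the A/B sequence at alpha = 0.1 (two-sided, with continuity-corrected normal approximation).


Step 1: Compute median = 20.50; label A = above, B = below.
Labels in order: AABABABBBAAB  (n_A = 6, n_B = 6)
Step 2: Count runs R = 8.
Step 3: Under H0 (random ordering), E[R] = 2*n_A*n_B/(n_A+n_B) + 1 = 2*6*6/12 + 1 = 7.0000.
        Var[R] = 2*n_A*n_B*(2*n_A*n_B - n_A - n_B) / ((n_A+n_B)^2 * (n_A+n_B-1)) = 4320/1584 = 2.7273.
        SD[R] = 1.6514.
Step 4: Continuity-corrected z = (R - 0.5 - E[R]) / SD[R] = (8 - 0.5 - 7.0000) / 1.6514 = 0.3028.
Step 5: Two-sided p-value via normal approximation = 2*(1 - Phi(|z|)) = 0.762069.
Step 6: alpha = 0.1. fail to reject H0.

R = 8, z = 0.3028, p = 0.762069, fail to reject H0.


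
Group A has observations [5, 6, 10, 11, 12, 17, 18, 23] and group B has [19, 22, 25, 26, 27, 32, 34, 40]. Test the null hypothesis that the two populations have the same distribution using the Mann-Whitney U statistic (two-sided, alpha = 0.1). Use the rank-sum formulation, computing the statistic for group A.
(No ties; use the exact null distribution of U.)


Step 1: Combine and sort all 16 observations; assign midranks.
sorted (value, group): (5,X), (6,X), (10,X), (11,X), (12,X), (17,X), (18,X), (19,Y), (22,Y), (23,X), (25,Y), (26,Y), (27,Y), (32,Y), (34,Y), (40,Y)
ranks: 5->1, 6->2, 10->3, 11->4, 12->5, 17->6, 18->7, 19->8, 22->9, 23->10, 25->11, 26->12, 27->13, 32->14, 34->15, 40->16
Step 2: Rank sum for X: R1 = 1 + 2 + 3 + 4 + 5 + 6 + 7 + 10 = 38.
Step 3: U_X = R1 - n1(n1+1)/2 = 38 - 8*9/2 = 38 - 36 = 2.
       U_Y = n1*n2 - U_X = 64 - 2 = 62.
Step 4: No ties, so the exact null distribution of U (based on enumerating the C(16,8) = 12870 equally likely rank assignments) gives the two-sided p-value.
Step 5: p-value = 0.000622; compare to alpha = 0.1. reject H0.

U_X = 2, p = 0.000622, reject H0 at alpha = 0.1.


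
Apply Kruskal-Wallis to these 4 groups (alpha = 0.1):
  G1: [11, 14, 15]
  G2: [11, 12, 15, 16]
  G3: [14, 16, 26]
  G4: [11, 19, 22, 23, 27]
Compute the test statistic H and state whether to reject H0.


Step 1: Combine all N = 15 observations and assign midranks.
sorted (value, group, rank): (11,G1,2), (11,G2,2), (11,G4,2), (12,G2,4), (14,G1,5.5), (14,G3,5.5), (15,G1,7.5), (15,G2,7.5), (16,G2,9.5), (16,G3,9.5), (19,G4,11), (22,G4,12), (23,G4,13), (26,G3,14), (27,G4,15)
Step 2: Sum ranks within each group.
R_1 = 15 (n_1 = 3)
R_2 = 23 (n_2 = 4)
R_3 = 29 (n_3 = 3)
R_4 = 53 (n_4 = 5)
Step 3: H = 12/(N(N+1)) * sum(R_i^2/n_i) - 3(N+1)
     = 12/(15*16) * (15^2/3 + 23^2/4 + 29^2/3 + 53^2/5) - 3*16
     = 0.050000 * 1049.38 - 48
     = 4.469167.
Step 4: Ties present; correction factor C = 1 - 42/(15^3 - 15) = 0.987500. Corrected H = 4.469167 / 0.987500 = 4.525738.
Step 5: Under H0, H ~ chi^2(3); p-value = 0.210006.
Step 6: alpha = 0.1. fail to reject H0.

H = 4.5257, df = 3, p = 0.210006, fail to reject H0.


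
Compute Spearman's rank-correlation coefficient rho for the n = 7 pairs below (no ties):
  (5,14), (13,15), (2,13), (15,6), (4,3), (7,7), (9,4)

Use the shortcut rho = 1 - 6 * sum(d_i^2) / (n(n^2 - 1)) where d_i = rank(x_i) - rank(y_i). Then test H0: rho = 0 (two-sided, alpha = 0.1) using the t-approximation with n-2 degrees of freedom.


Step 1: Rank x and y separately (midranks; no ties here).
rank(x): 5->3, 13->6, 2->1, 15->7, 4->2, 7->4, 9->5
rank(y): 14->6, 15->7, 13->5, 6->3, 3->1, 7->4, 4->2
Step 2: d_i = R_x(i) - R_y(i); compute d_i^2.
  (3-6)^2=9, (6-7)^2=1, (1-5)^2=16, (7-3)^2=16, (2-1)^2=1, (4-4)^2=0, (5-2)^2=9
sum(d^2) = 52.
Step 3: rho = 1 - 6*52 / (7*(7^2 - 1)) = 1 - 312/336 = 0.071429.
Step 4: Under H0, t = rho * sqrt((n-2)/(1-rho^2)) = 0.1601 ~ t(5).
Step 5: Two-sided p-value from the t-distribution with 5 df = 0.879048.
Step 6: alpha = 0.1. fail to reject H0.

rho = 0.0714, p = 0.879048, fail to reject H0 at alpha = 0.1.


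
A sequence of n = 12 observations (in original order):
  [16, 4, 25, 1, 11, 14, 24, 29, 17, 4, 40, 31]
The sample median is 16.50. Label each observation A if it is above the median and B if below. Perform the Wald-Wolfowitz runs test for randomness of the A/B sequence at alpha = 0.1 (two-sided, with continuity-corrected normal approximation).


Step 1: Compute median = 16.50; label A = above, B = below.
Labels in order: BBABBBAAABAA  (n_A = 6, n_B = 6)
Step 2: Count runs R = 6.
Step 3: Under H0 (random ordering), E[R] = 2*n_A*n_B/(n_A+n_B) + 1 = 2*6*6/12 + 1 = 7.0000.
        Var[R] = 2*n_A*n_B*(2*n_A*n_B - n_A - n_B) / ((n_A+n_B)^2 * (n_A+n_B-1)) = 4320/1584 = 2.7273.
        SD[R] = 1.6514.
Step 4: Continuity-corrected z = (R + 0.5 - E[R]) / SD[R] = (6 + 0.5 - 7.0000) / 1.6514 = -0.3028.
Step 5: Two-sided p-value via normal approximation = 2*(1 - Phi(|z|)) = 0.762069.
Step 6: alpha = 0.1. fail to reject H0.

R = 6, z = -0.3028, p = 0.762069, fail to reject H0.


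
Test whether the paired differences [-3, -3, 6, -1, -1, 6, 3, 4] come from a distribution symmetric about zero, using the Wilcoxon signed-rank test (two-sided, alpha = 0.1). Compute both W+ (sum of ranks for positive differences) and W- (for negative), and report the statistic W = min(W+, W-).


Step 1: Drop any zero differences (none here) and take |d_i|.
|d| = [3, 3, 6, 1, 1, 6, 3, 4]
Step 2: Midrank |d_i| (ties get averaged ranks).
ranks: |3|->4, |3|->4, |6|->7.5, |1|->1.5, |1|->1.5, |6|->7.5, |3|->4, |4|->6
Step 3: Attach original signs; sum ranks with positive sign and with negative sign.
W+ = 7.5 + 7.5 + 4 + 6 = 25
W- = 4 + 4 + 1.5 + 1.5 = 11
(Check: W+ + W- = 36 should equal n(n+1)/2 = 36.)
Step 4: Test statistic W = min(W+, W-) = 11.
Step 5: Ties in |d|, so use the tie-corrected normal approximation.
        E[W] = n(n+1)/4 = 8*9/4 = 18.
        Tie groups: |d|=1 (t=2), |d|=3 (t=3), |d|=6 (t=2); sum(t^3 - t) = 36.
        Var[W] = n(n+1)(2n+1)/24 - sum(t^3-t)/48 = 1224/24 - 36/48 = 50.25.
        z = (W - E[W]) / sqrt(Var[W]) = (11 - 18) / 7.0887 = -0.9875.
        Two-sided p = 2*Phi(z) = 0.323405.
Step 6: alpha = 0.1. fail to reject H0.

W+ = 25, W- = 11, W = min = 11, p = 0.323405, fail to reject H0.


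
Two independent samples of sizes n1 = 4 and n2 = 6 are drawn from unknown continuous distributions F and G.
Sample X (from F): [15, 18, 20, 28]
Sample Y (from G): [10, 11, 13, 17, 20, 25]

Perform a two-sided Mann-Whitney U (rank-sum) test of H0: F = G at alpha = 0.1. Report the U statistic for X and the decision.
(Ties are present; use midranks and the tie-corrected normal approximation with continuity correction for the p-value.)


Step 1: Combine and sort all 10 observations; assign midranks.
sorted (value, group): (10,Y), (11,Y), (13,Y), (15,X), (17,Y), (18,X), (20,X), (20,Y), (25,Y), (28,X)
ranks: 10->1, 11->2, 13->3, 15->4, 17->5, 18->6, 20->7.5, 20->7.5, 25->9, 28->10
Step 2: Rank sum for X: R1 = 4 + 6 + 7.5 + 10 = 27.5.
Step 3: U_X = R1 - n1(n1+1)/2 = 27.5 - 4*5/2 = 27.5 - 10 = 17.5.
       U_Y = n1*n2 - U_X = 24 - 17.5 = 6.5.
Step 4: Ties are present, so use the tie-corrected normal approximation (with continuity correction) for the p-value.
Step 5: p-value = 0.284958; compare to alpha = 0.1. fail to reject H0.

U_X = 17.5, p = 0.284958, fail to reject H0 at alpha = 0.1.


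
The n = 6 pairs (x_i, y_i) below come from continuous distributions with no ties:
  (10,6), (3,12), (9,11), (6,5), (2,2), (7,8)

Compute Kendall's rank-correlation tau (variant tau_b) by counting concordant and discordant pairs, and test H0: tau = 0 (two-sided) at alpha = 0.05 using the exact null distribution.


Step 1: Enumerate the 15 unordered pairs (i,j) with i<j and classify each by sign(x_j-x_i) * sign(y_j-y_i).
  (1,2):dx=-7,dy=+6->D; (1,3):dx=-1,dy=+5->D; (1,4):dx=-4,dy=-1->C; (1,5):dx=-8,dy=-4->C
  (1,6):dx=-3,dy=+2->D; (2,3):dx=+6,dy=-1->D; (2,4):dx=+3,dy=-7->D; (2,5):dx=-1,dy=-10->C
  (2,6):dx=+4,dy=-4->D; (3,4):dx=-3,dy=-6->C; (3,5):dx=-7,dy=-9->C; (3,6):dx=-2,dy=-3->C
  (4,5):dx=-4,dy=-3->C; (4,6):dx=+1,dy=+3->C; (5,6):dx=+5,dy=+6->C
Step 2: C = 9, D = 6, total pairs = 15.
Step 3: tau = (C - D)/(n(n-1)/2) = (9 - 6)/15 = 0.200000.
Step 4: Exact two-sided p-value (enumerate n! = 720 permutations of y under H0): p = 0.719444.
Step 5: alpha = 0.05. fail to reject H0.

tau_b = 0.2000 (C=9, D=6), p = 0.719444, fail to reject H0.


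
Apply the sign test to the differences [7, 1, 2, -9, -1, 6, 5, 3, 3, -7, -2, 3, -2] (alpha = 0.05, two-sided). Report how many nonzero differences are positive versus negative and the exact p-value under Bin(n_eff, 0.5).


Step 1: Discard zero differences. Original n = 13; n_eff = number of nonzero differences = 13.
Nonzero differences (with sign): +7, +1, +2, -9, -1, +6, +5, +3, +3, -7, -2, +3, -2
Step 2: Count signs: positive = 8, negative = 5.
Step 3: Under H0: P(positive) = 0.5, so the number of positives S ~ Bin(13, 0.5).
Step 4: Two-sided exact p-value = sum of Bin(13,0.5) probabilities at or below the observed probability = 0.581055.
Step 5: alpha = 0.05. fail to reject H0.

n_eff = 13, pos = 8, neg = 5, p = 0.581055, fail to reject H0.


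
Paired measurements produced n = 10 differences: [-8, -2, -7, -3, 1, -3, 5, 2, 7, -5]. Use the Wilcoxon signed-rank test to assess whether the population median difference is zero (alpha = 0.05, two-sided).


Step 1: Drop any zero differences (none here) and take |d_i|.
|d| = [8, 2, 7, 3, 1, 3, 5, 2, 7, 5]
Step 2: Midrank |d_i| (ties get averaged ranks).
ranks: |8|->10, |2|->2.5, |7|->8.5, |3|->4.5, |1|->1, |3|->4.5, |5|->6.5, |2|->2.5, |7|->8.5, |5|->6.5
Step 3: Attach original signs; sum ranks with positive sign and with negative sign.
W+ = 1 + 6.5 + 2.5 + 8.5 = 18.5
W- = 10 + 2.5 + 8.5 + 4.5 + 4.5 + 6.5 = 36.5
(Check: W+ + W- = 55 should equal n(n+1)/2 = 55.)
Step 4: Test statistic W = min(W+, W-) = 18.5.
Step 5: Ties in |d|, so use the tie-corrected normal approximation.
        E[W] = n(n+1)/4 = 10*11/4 = 27.5.
        Tie groups: |d|=2 (t=2), |d|=3 (t=2), |d|=5 (t=2), |d|=7 (t=2); sum(t^3 - t) = 24.
        Var[W] = n(n+1)(2n+1)/24 - sum(t^3-t)/48 = 2310/24 - 24/48 = 95.75.
        z = (W - E[W]) / sqrt(Var[W]) = (18.5 - 27.5) / 9.7852 = -0.9198.
        Two-sided p = 2*Phi(z) = 0.357700.
Step 6: alpha = 0.05. fail to reject H0.

W+ = 18.5, W- = 36.5, W = min = 18.5, p = 0.357700, fail to reject H0.


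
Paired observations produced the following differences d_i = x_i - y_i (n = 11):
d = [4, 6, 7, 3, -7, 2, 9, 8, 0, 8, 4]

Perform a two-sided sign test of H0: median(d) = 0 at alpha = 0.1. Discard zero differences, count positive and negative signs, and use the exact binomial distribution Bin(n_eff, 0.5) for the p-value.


Step 1: Discard zero differences. Original n = 11; n_eff = number of nonzero differences = 10.
Nonzero differences (with sign): +4, +6, +7, +3, -7, +2, +9, +8, +8, +4
Step 2: Count signs: positive = 9, negative = 1.
Step 3: Under H0: P(positive) = 0.5, so the number of positives S ~ Bin(10, 0.5).
Step 4: Two-sided exact p-value = sum of Bin(10,0.5) probabilities at or below the observed probability = 0.021484.
Step 5: alpha = 0.1. reject H0.

n_eff = 10, pos = 9, neg = 1, p = 0.021484, reject H0.


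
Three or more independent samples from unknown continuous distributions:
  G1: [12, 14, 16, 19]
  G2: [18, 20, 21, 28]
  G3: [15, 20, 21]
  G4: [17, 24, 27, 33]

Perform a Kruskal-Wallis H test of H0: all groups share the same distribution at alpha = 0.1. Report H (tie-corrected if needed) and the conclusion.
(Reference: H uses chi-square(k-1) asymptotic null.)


Step 1: Combine all N = 15 observations and assign midranks.
sorted (value, group, rank): (12,G1,1), (14,G1,2), (15,G3,3), (16,G1,4), (17,G4,5), (18,G2,6), (19,G1,7), (20,G2,8.5), (20,G3,8.5), (21,G2,10.5), (21,G3,10.5), (24,G4,12), (27,G4,13), (28,G2,14), (33,G4,15)
Step 2: Sum ranks within each group.
R_1 = 14 (n_1 = 4)
R_2 = 39 (n_2 = 4)
R_3 = 22 (n_3 = 3)
R_4 = 45 (n_4 = 4)
Step 3: H = 12/(N(N+1)) * sum(R_i^2/n_i) - 3(N+1)
     = 12/(15*16) * (14^2/4 + 39^2/4 + 22^2/3 + 45^2/4) - 3*16
     = 0.050000 * 1096.83 - 48
     = 6.841667.
Step 4: Ties present; correction factor C = 1 - 12/(15^3 - 15) = 0.996429. Corrected H = 6.841667 / 0.996429 = 6.866189.
Step 5: Under H0, H ~ chi^2(3); p-value = 0.076287.
Step 6: alpha = 0.1. reject H0.

H = 6.8662, df = 3, p = 0.076287, reject H0.


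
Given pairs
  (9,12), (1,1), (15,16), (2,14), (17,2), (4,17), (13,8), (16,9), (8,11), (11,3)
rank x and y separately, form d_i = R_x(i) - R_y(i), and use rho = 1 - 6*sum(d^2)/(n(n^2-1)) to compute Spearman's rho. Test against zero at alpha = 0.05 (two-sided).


Step 1: Rank x and y separately (midranks; no ties here).
rank(x): 9->5, 1->1, 15->8, 2->2, 17->10, 4->3, 13->7, 16->9, 8->4, 11->6
rank(y): 12->7, 1->1, 16->9, 14->8, 2->2, 17->10, 8->4, 9->5, 11->6, 3->3
Step 2: d_i = R_x(i) - R_y(i); compute d_i^2.
  (5-7)^2=4, (1-1)^2=0, (8-9)^2=1, (2-8)^2=36, (10-2)^2=64, (3-10)^2=49, (7-4)^2=9, (9-5)^2=16, (4-6)^2=4, (6-3)^2=9
sum(d^2) = 192.
Step 3: rho = 1 - 6*192 / (10*(10^2 - 1)) = 1 - 1152/990 = -0.163636.
Step 4: Under H0, t = rho * sqrt((n-2)/(1-rho^2)) = -0.4692 ~ t(8).
Step 5: Two-sided p-value from the t-distribution with 8 df = 0.651477.
Step 6: alpha = 0.05. fail to reject H0.

rho = -0.1636, p = 0.651477, fail to reject H0 at alpha = 0.05.


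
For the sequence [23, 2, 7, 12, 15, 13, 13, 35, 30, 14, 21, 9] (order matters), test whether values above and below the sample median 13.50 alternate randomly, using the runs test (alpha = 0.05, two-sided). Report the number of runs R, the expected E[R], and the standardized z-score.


Step 1: Compute median = 13.50; label A = above, B = below.
Labels in order: ABBBABBAAAAB  (n_A = 6, n_B = 6)
Step 2: Count runs R = 6.
Step 3: Under H0 (random ordering), E[R] = 2*n_A*n_B/(n_A+n_B) + 1 = 2*6*6/12 + 1 = 7.0000.
        Var[R] = 2*n_A*n_B*(2*n_A*n_B - n_A - n_B) / ((n_A+n_B)^2 * (n_A+n_B-1)) = 4320/1584 = 2.7273.
        SD[R] = 1.6514.
Step 4: Continuity-corrected z = (R + 0.5 - E[R]) / SD[R] = (6 + 0.5 - 7.0000) / 1.6514 = -0.3028.
Step 5: Two-sided p-value via normal approximation = 2*(1 - Phi(|z|)) = 0.762069.
Step 6: alpha = 0.05. fail to reject H0.

R = 6, z = -0.3028, p = 0.762069, fail to reject H0.


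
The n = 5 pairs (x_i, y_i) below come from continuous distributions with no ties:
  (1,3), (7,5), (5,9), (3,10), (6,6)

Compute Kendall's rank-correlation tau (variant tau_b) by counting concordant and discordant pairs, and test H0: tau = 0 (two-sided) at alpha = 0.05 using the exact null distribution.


Step 1: Enumerate the 10 unordered pairs (i,j) with i<j and classify each by sign(x_j-x_i) * sign(y_j-y_i).
  (1,2):dx=+6,dy=+2->C; (1,3):dx=+4,dy=+6->C; (1,4):dx=+2,dy=+7->C; (1,5):dx=+5,dy=+3->C
  (2,3):dx=-2,dy=+4->D; (2,4):dx=-4,dy=+5->D; (2,5):dx=-1,dy=+1->D; (3,4):dx=-2,dy=+1->D
  (3,5):dx=+1,dy=-3->D; (4,5):dx=+3,dy=-4->D
Step 2: C = 4, D = 6, total pairs = 10.
Step 3: tau = (C - D)/(n(n-1)/2) = (4 - 6)/10 = -0.200000.
Step 4: Exact two-sided p-value (enumerate n! = 120 permutations of y under H0): p = 0.816667.
Step 5: alpha = 0.05. fail to reject H0.

tau_b = -0.2000 (C=4, D=6), p = 0.816667, fail to reject H0.
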